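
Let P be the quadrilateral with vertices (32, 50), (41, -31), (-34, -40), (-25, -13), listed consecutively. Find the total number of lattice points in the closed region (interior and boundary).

The shoelace formula gives twice the area as |(32·(-31) − 41·50) + (41·(-40) − (-34)·(-31)) + ((-34)·(-13) − (-25)·(-40)) + ((-25)·50 − 32·(-13))| = 7128, so the area is 3564.
Summing gcd(|Δx|,|Δy|) over the edges gives the boundary count: gcd(9,81) + gcd(75,9) + gcd(9,27) + gcd(57,63) = 9+3+9+3 = 24.
Pick's theorem gives I = A − B/2 + 1 = 3564 − 24/2 + 1 = 3553, so the closed region contains I + B = 3553 + 24 = 3577 lattice points.

3577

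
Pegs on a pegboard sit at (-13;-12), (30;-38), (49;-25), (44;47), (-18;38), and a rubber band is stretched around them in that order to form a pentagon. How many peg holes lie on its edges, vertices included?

9

The number of boundary lattice points is Σ gcd(|Δx|,|Δy|) = gcd(43,26) + gcd(19,13) + gcd(5,72) + gcd(62,9) + gcd(5,50) = 1+1+1+1+5 = 9.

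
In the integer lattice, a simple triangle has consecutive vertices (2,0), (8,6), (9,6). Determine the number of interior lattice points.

0

By the shoelace formula, twice the signed area is |(2·6 − 8·0) + (8·6 − 9·6) + (9·0 − 2·6)| = 6, so the area is 3.
Along each edge there are gcd(|Δx|,|Δy|)+1 lattice points, so counting each shared vertex once the boundary has gcd(6,6) + gcd(1,0) + gcd(7,6) = 6+1+1 = 8.
By Pick's theorem A = I + B/2 − 1, so I = 3 − 8/2 + 1 = 0.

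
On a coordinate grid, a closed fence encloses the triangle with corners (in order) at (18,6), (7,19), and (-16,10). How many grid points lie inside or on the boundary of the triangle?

Using the shoelace formula, 2A = |(18·19 − 7·6) + (7·10 − (-16)·19) + ((-16)·6 − 18·10)| = 398, so the area is 199.
Along each edge there are gcd(|Δx|,|Δy|)+1 lattice points, so counting each shared vertex once the boundary has gcd(11,13) + gcd(23,9) + gcd(34,4) = 1+1+2 = 4.
Pick's theorem gives I = A − B/2 + 1 = 199 − 4/2 + 1 = 198, so the closed region contains I + B = 198 + 4 = 202 lattice points.

202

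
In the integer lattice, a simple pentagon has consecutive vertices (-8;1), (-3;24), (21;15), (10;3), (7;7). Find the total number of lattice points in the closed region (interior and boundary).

362

The shoelace formula gives twice the area as |((-8)·24 − (-3)·1) + ((-3)·15 − 21·24) + (21·3 − 10·15) + (10·7 − 7·3) + (7·1 − (-8)·7)| = 713, so the area is 713/2.
The number of boundary lattice points is Σ gcd(|Δx|,|Δy|) = gcd(5,23) + gcd(24,9) + gcd(11,12) + gcd(3,4) + gcd(15,6) = 1+3+1+1+3 = 9.
Pick's theorem gives I = A − B/2 + 1 = 713/2 − 9/2 + 1 = 353, so the closed region contains I + B = 353 + 9 = 362 lattice points.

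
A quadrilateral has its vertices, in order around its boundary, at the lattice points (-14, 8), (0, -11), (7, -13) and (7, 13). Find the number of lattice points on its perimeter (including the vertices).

The number of boundary lattice points is Σ gcd(|Δx|,|Δy|) = gcd(14,19) + gcd(7,2) + gcd(0,26) + gcd(21,5) = 1+1+26+1 = 29.

29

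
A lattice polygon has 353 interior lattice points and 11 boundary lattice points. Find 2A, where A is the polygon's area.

715

By Pick's theorem, A = I + B/2 − 1 = 353 + 11/2 − 1 = 715/2.
Hence 2A = 715.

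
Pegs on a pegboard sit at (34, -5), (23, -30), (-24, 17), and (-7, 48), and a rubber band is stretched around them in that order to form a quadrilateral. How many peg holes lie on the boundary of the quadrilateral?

The number of boundary lattice points is Σ gcd(|Δx|,|Δy|) = gcd(11,25) + gcd(47,47) + gcd(17,31) + gcd(41,53) = 1+47+1+1 = 50.

50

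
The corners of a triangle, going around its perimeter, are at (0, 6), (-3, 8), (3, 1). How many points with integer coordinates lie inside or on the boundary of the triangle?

By the shoelace formula, twice the signed area is |[0·8 − (-3)·6] + [(-3)·1 − 3·8] + [3·6 − 0·1]| = 9, so the area is 4.5.
Summing gcd(|Δx|,|Δy|) over the edges gives the boundary count: gcd(3,2) + gcd(6,7) + gcd(3,5) = 1+1+1 = 3.
Pick's theorem gives I = A − B/2 + 1 = 4.5 − 3/2 + 1 = 4, so the closed region contains I + B = 4 + 3 = 7 lattice points.

7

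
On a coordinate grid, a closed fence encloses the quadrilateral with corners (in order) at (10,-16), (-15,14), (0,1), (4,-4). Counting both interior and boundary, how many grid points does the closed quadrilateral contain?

By the shoelace formula, twice the signed area is |(10·14 − (-15)·(-16)) + ((-15)·1 − 0·14) + (0·(-4) − 4·1) + (4·(-16) − 10·(-4))| = 143, so the area is 71.5.
Summing gcd(|Δx|,|Δy|) over the edges gives the boundary count: gcd(25,30) + gcd(15,13) + gcd(4,5) + gcd(6,12) = 5+1+1+6 = 13.
Pick's theorem gives I = A − B/2 + 1 = 71.5 − 13/2 + 1 = 66, so the closed region contains I + B = 66 + 13 = 79 lattice points.

79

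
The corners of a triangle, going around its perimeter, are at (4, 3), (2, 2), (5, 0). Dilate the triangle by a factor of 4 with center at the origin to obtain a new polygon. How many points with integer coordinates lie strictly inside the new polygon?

The shoelace formula gives twice the area as |(4·2 − 2·3) + (2·0 − 5·2) + (5·3 − 4·0)| = 7, so the area is 7/2.
The number of boundary lattice points is Σ gcd(|Δx|,|Δy|) = gcd(2,1) + gcd(3,2) + gcd(1,3) = 1+1+1 = 3.
Scaling by 4 multiplies the area by 4² = 16 (so the new area is 56) and multiplies the boundary lattice-point count by 4, giving 12.
By Pick's theorem, the interior count of the dilated polygon is 56 − 12/2 + 1 = 51.

51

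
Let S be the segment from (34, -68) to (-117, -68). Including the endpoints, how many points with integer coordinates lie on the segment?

152

The number of lattice points on a segment between lattice points is gcd(|Δx|,|Δy|) + 1 = gcd(151,0) + 1 = 151 + 1 = 152.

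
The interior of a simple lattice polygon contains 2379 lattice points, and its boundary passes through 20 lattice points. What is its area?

Pick's theorem states A = I + B/2 − 1, so A = 2379 + 20/2 − 1 = 2388.

2388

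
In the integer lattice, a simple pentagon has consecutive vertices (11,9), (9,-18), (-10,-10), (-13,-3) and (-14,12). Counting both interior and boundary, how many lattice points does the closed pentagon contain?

Using the shoelace formula, 2A = |[11·(-18) − 9·9] + [9·(-10) − (-10)·(-18)] + [(-10)·(-3) − (-13)·(-10)] + [(-13)·12 − (-14)·(-3)] + [(-14)·9 − 11·12]| = 1105, so the area is 1105/2.
Along each edge there are gcd(|Δx|,|Δy|)+1 lattice points, so counting each shared vertex once the boundary has gcd(2,27) + gcd(19,8) + gcd(3,7) + gcd(1,15) + gcd(25,3) = 1+1+1+1+1 = 5.
Pick's theorem gives I = A − B/2 + 1 = 1105/2 − 5/2 + 1 = 551, so the closed region contains I + B = 551 + 5 = 556 lattice points.

556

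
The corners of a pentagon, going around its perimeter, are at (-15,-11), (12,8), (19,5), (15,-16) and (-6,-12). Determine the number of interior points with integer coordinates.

The shoelace formula gives twice the area as |[(-15)·8 − 12·(-11)] + [12·5 − 19·8] + [19·(-16) − 15·5] + [15·(-12) − (-6)·(-16)] + [(-6)·(-11) − (-15)·(-12)]| = 849, so the area is 849/2.
Summing gcd(|Δx|,|Δy|) over the edges gives the boundary count: gcd(27,19) + gcd(7,3) + gcd(4,21) + gcd(21,4) + gcd(9,1) = 1+1+1+1+1 = 5.
By Pick's theorem A = I + B/2 − 1, so I = 849/2 − 5/2 + 1 = 423.

423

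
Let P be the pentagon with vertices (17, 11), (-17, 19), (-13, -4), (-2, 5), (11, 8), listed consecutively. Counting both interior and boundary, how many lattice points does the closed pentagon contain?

The shoelace formula gives twice the area as |[17·19 − (-17)·11] + [(-17)·(-4) − (-13)·19] + [(-13)·5 − (-2)·(-4)] + [(-2)·8 − 11·5] + [11·11 − 17·8]| = 666, so the area is 333.
The number of boundary lattice points is Σ gcd(|Δx|,|Δy|) = gcd(34,8) + gcd(4,23) + gcd(11,9) + gcd(13,3) + gcd(6,3) = 2+1+1+1+3 = 8.
Pick's theorem gives I = A − B/2 + 1 = 333 − 8/2 + 1 = 330, so the closed region contains I + B = 330 + 8 = 338 lattice points.

338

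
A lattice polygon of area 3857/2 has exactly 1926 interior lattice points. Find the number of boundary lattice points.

Pick's theorem gives A = I + B/2 − 1, so B = 2(A − I + 1) = 2(3857/2 − 1926 + 1) = 7.

7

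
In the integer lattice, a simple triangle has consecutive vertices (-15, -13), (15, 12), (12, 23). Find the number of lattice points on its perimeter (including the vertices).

The number of boundary lattice points is Σ gcd(|Δx|,|Δy|) = gcd(30,25) + gcd(3,11) + gcd(27,36) = 5+1+9 = 15.

15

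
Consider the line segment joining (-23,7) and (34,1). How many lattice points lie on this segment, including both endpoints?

4

The number of lattice points on a segment between lattice points is gcd(|Δx|,|Δy|) + 1 = gcd(57,6) + 1 = 3 + 1 = 4.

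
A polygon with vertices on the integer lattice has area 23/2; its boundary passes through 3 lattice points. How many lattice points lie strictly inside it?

From Pick's theorem, I = A − B/2 + 1 = 23/2 − 3/2 + 1 = 11.

11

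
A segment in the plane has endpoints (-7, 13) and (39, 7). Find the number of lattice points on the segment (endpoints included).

3

The number of lattice points on a segment between lattice points is gcd(|Δx|,|Δy|) + 1 = gcd(46,6) + 1 = 2 + 1 = 3.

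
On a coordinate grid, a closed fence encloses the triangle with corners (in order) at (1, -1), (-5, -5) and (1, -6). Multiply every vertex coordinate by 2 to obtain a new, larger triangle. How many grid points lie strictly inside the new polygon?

53

Using the shoelace formula, 2A = |[1·(-5) − (-5)·(-1)] + [(-5)·(-6) − 1·(-5)] + [1·(-1) − 1·(-6)]| = 30, so the area is 15.
Along each edge there are gcd(|Δx|,|Δy|)+1 lattice points, so counting each shared vertex once the boundary has gcd(6,4) + gcd(6,1) + gcd(0,5) = 2+1+5 = 8.
Scaling by 2 multiplies the area by 2² = 4 (so the new area is 60) and multiplies the boundary lattice-point count by 2, giving 16.
By Pick's theorem, the interior count of the dilated polygon is 60 − 16/2 + 1 = 53.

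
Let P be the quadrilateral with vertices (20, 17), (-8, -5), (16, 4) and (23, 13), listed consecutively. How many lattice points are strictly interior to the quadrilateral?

163

The shoelace formula gives twice the area as |(20·(-5) − (-8)·17) + ((-8)·4 − 16·(-5)) + (16·13 − 23·4) + (23·17 − 20·13)| = 331, so the area is 165.5.
The number of boundary lattice points is Σ gcd(|Δx|,|Δy|) = gcd(28,22) + gcd(24,9) + gcd(7,9) + gcd(3,4) = 2+3+1+1 = 7.
Pick's theorem gives I = A − B/2 + 1 = 165.5 − 7/2 + 1 = 163.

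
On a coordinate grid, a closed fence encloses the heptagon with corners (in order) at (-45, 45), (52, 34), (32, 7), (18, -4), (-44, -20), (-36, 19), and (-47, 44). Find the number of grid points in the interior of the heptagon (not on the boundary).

3880

Using the shoelace formula, 2A = |[(-45)·34 − 52·45] + [52·7 − 32·34] + [32·(-4) − 18·7] + [18·(-20) − (-44)·(-4)] + [(-44)·19 − (-36)·(-20)] + [(-36)·44 − (-47)·19] + [(-47)·45 − (-45)·44]| = 7766, so the area is 3883.
Along each edge there are gcd(|Δx|,|Δy|)+1 lattice points, so counting each shared vertex once the boundary has gcd(97,11) + gcd(20,27) + gcd(14,11) + gcd(62,16) + gcd(8,39) + gcd(11,25) + gcd(2,1) = 1+1+1+2+1+1+1 = 8.
Pick's theorem gives I = A − B/2 + 1 = 3883 − 8/2 + 1 = 3880.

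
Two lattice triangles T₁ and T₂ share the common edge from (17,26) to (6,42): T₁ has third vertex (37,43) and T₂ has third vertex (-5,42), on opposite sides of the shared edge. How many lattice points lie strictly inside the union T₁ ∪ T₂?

335

The union is the simple quadrilateral with vertices (17,26), (37,43), (6,42), (-5,42) in order.
The shoelace formula gives twice the area as |(17·43 − 37·26) + (37·42 − 6·43) + (6·42 − (-5)·42) + ((-5)·26 − 17·42)| = 683, so the area is 341.5.
Summing gcd(|Δx|,|Δy|) over the edges gives the boundary count: gcd(20,17) + gcd(31,1) + gcd(11,0) + gcd(22,16) = 1+1+11+2 = 15.
By Pick's theorem I = A − B/2 + 1 = 341.5 − 15/2 + 1 = 335.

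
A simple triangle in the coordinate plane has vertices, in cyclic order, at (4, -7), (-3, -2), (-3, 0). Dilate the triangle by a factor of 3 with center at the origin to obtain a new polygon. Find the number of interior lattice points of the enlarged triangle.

By the shoelace formula, twice the signed area is |[4·(-2) − (-3)·(-7)] + [(-3)·0 − (-3)·(-2)] + [(-3)·(-7) − 4·0]| = 14, so the area is 7.
The number of boundary lattice points is Σ gcd(|Δx|,|Δy|) = gcd(7,5) + gcd(0,2) + gcd(7,7) = 1+2+7 = 10.
Scaling by 3 multiplies the area by 3² = 9 (so the new area is 63) and multiplies the boundary lattice-point count by 3, giving 30.
By Pick's theorem, the interior count of the dilated polygon is 63 − 30/2 + 1 = 49.

49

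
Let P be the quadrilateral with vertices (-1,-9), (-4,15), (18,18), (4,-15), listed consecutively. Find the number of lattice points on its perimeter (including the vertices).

Along each edge there are gcd(|Δx|,|Δy|)+1 lattice points, so counting each shared vertex once the boundary has gcd(3,24) + gcd(22,3) + gcd(14,33) + gcd(5,6) = 3+1+1+1 = 6.

6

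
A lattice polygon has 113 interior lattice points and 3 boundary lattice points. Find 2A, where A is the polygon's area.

227

By Pick's theorem, A = I + B/2 − 1 = 113 + 3/2 − 1 = 227/2.
Hence 2A = 227.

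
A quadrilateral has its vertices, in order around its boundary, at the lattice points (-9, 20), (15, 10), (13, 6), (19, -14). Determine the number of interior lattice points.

233

Using the shoelace formula, 2A = |((-9)·10 − 15·20) + (15·6 − 13·10) + (13·(-14) − 19·6) + (19·20 − (-9)·(-14))| = 472, so the area is 236.
Along each edge there are gcd(|Δx|,|Δy|)+1 lattice points, so counting each shared vertex once the boundary has gcd(24,10) + gcd(2,4) + gcd(6,20) + gcd(28,34) = 2+2+2+2 = 8.
By Pick's theorem A = I + B/2 − 1, so I = 236 − 8/2 + 1 = 233.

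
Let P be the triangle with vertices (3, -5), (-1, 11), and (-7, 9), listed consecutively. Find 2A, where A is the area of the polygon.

104

By the shoelace formula, twice the signed area is |[3·11 − (-1)·(-5)] + [(-1)·9 − (-7)·11] + [(-7)·(-5) − 3·9]| = 104, so the area is 52.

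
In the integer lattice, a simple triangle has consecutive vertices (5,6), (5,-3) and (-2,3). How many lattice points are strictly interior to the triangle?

The shoelace formula gives twice the area as |(5·(-3) − 5·6) + (5·3 − (-2)·(-3)) + ((-2)·6 − 5·3)| = 63, so the area is 63/2.
Along each edge there are gcd(|Δx|,|Δy|)+1 lattice points, so counting each shared vertex once the boundary has gcd(0,9) + gcd(7,6) + gcd(7,3) = 9+1+1 = 11.
Pick's theorem gives I = A − B/2 + 1 = 63/2 − 11/2 + 1 = 27.

27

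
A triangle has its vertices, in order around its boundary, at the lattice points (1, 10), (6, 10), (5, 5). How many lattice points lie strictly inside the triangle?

10

The shoelace formula gives twice the area as |(1·10 − 6·10) + (6·5 − 5·10) + (5·10 − 1·5)| = 25, so the area is 12.5.
Along each edge there are gcd(|Δx|,|Δy|)+1 lattice points, so counting each shared vertex once the boundary has gcd(5,0) + gcd(1,5) + gcd(4,5) = 5+1+1 = 7.
By Pick's theorem A = I + B/2 − 1, so I = 12.5 − 7/2 + 1 = 10.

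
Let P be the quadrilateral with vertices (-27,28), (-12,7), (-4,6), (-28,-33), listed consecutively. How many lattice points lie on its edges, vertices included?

8

Along each edge there are gcd(|Δx|,|Δy|)+1 lattice points, so counting each shared vertex once the boundary has gcd(15,21) + gcd(8,1) + gcd(24,39) + gcd(1,61) = 3+1+3+1 = 8.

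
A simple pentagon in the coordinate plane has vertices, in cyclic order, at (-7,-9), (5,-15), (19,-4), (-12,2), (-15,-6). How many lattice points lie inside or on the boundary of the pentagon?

306

Using the shoelace formula, 2A = |((-7)·(-15) − 5·(-9)) + (5·(-4) − 19·(-15)) + (19·2 − (-12)·(-4)) + ((-12)·(-6) − (-15)·2) + ((-15)·(-9) − (-7)·(-6))| = 600, so the area is 300.
The number of boundary lattice points is Σ gcd(|Δx|,|Δy|) = gcd(12,6) + gcd(14,11) + gcd(31,6) + gcd(3,8) + gcd(8,3) = 6+1+1+1+1 = 10.
Pick's theorem gives I = A − B/2 + 1 = 300 − 10/2 + 1 = 296, so the closed region contains I + B = 296 + 10 = 306 lattice points.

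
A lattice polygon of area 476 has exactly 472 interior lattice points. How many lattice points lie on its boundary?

Pick's theorem gives A = I + B/2 − 1, so B = 2(A − I + 1) = 2(476 − 472 + 1) = 10.

10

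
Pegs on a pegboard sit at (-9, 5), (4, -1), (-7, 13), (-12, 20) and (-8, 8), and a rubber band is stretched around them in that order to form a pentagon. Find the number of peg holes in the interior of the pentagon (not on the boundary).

The shoelace formula gives twice the area as |[(-9)·(-1) − 4·5] + [4·13 − (-7)·(-1)] + [(-7)·20 − (-12)·13] + [(-12)·8 − (-8)·20] + [(-8)·5 − (-9)·8]| = 146, so the area is 73.
Along each edge there are gcd(|Δx|,|Δy|)+1 lattice points, so counting each shared vertex once the boundary has gcd(13,6) + gcd(11,14) + gcd(5,7) + gcd(4,12) + gcd(1,3) = 1+1+1+4+1 = 8.
By Pick's theorem A = I + B/2 − 1, so I = 73 − 8/2 + 1 = 70.

70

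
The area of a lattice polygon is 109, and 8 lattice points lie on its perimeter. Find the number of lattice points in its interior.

106

Pick's theorem A = I + B/2 − 1 rearranges to I = A − B/2 + 1 = 109 − 8/2 + 1 = 106.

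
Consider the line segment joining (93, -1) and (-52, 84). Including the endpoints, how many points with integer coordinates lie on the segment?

The number of lattice points on a segment between lattice points is gcd(|Δx|,|Δy|) + 1 = gcd(145,85) + 1 = 5 + 1 = 6.

6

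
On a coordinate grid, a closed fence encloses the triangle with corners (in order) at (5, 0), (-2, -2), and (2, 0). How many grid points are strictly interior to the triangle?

1

Using the shoelace formula, 2A = |[5·(-2) − (-2)·0] + [(-2)·0 − 2·(-2)] + [2·0 − 5·0]| = 6, so the area is 3.
Summing gcd(|Δx|,|Δy|) over the edges gives the boundary count: gcd(7,2) + gcd(4,2) + gcd(3,0) = 1+2+3 = 6.
By Pick's theorem A = I + B/2 − 1, so I = 3 − 6/2 + 1 = 1.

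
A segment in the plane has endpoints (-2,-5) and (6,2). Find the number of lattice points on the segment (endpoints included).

The number of lattice points on a segment between lattice points is gcd(|Δx|,|Δy|) + 1 = gcd(8,7) + 1 = 1 + 1 = 2.

2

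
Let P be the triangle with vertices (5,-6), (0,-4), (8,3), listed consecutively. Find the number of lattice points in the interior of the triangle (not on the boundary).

24

Using the shoelace formula, 2A = |[5·(-4) − 0·(-6)] + [0·3 − 8·(-4)] + [8·(-6) − 5·3]| = 51, so the area is 25.5.
The number of boundary lattice points is Σ gcd(|Δx|,|Δy|) = gcd(5,2) + gcd(8,7) + gcd(3,9) = 1+1+3 = 5.
By Pick's theorem A = I + B/2 − 1, so I = 25.5 − 5/2 + 1 = 24.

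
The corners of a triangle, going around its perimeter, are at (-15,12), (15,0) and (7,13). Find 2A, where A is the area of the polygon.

By the shoelace formula, twice the signed area is |[(-15)·0 − 15·12] + [15·13 − 7·0] + [7·12 − (-15)·13]| = 294, so the area is 147.

294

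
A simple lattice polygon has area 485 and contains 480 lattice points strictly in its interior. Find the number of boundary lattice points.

Pick's theorem gives A = I + B/2 − 1, so B = 2(A − I + 1) = 2(485 − 480 + 1) = 12.

12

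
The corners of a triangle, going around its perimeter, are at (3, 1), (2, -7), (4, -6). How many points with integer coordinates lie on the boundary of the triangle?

Along each edge there are gcd(|Δx|,|Δy|)+1 lattice points, so counting each shared vertex once the boundary has gcd(1,8) + gcd(2,1) + gcd(1,7) = 1+1+1 = 3.

3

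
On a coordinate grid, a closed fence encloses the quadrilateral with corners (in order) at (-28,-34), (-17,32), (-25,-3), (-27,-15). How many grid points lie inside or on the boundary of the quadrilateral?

93

Using the shoelace formula, 2A = |((-28)·32 − (-17)·(-34)) + ((-17)·(-3) − (-25)·32) + ((-25)·(-15) − (-27)·(-3)) + ((-27)·(-34) − (-28)·(-15))| = 169, so the area is 169/2.
Along each edge there are gcd(|Δx|,|Δy|)+1 lattice points, so counting each shared vertex once the boundary has gcd(11,66) + gcd(8,35) + gcd(2,12) + gcd(1,19) = 11+1+2+1 = 15.
Pick's theorem gives I = A − B/2 + 1 = 169/2 − 15/2 + 1 = 78, so the closed region contains I + B = 78 + 15 = 93 lattice points.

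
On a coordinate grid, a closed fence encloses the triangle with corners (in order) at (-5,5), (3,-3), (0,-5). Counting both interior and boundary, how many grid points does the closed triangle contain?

28

Using the shoelace formula, 2A = |[(-5)·(-3) − 3·5] + [3·(-5) − 0·(-3)] + [0·5 − (-5)·(-5)]| = 40, so the area is 20.
The number of boundary lattice points is Σ gcd(|Δx|,|Δy|) = gcd(8,8) + gcd(3,2) + gcd(5,10) = 8+1+5 = 14.
Pick's theorem gives I = A − B/2 + 1 = 20 − 14/2 + 1 = 14, so the closed region contains I + B = 14 + 14 = 28 lattice points.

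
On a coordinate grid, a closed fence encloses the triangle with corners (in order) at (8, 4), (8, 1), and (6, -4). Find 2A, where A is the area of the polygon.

Using the shoelace formula, 2A = |[8·1 − 8·4] + [8·(-4) − 6·1] + [6·4 − 8·(-4)]| = 6, so the area is 3.

6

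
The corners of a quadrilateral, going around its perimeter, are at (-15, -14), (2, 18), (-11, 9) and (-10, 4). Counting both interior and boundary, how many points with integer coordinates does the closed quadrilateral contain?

The shoelace formula gives twice the area as |((-15)·18 − 2·(-14)) + (2·9 − (-11)·18) + ((-11)·4 − (-10)·9) + ((-10)·(-14) − (-15)·4)| = 220, so the area is 110.
Along each edge there are gcd(|Δx|,|Δy|)+1 lattice points, so counting each shared vertex once the boundary has gcd(17,32) + gcd(13,9) + gcd(1,5) + gcd(5,18) = 1+1+1+1 = 4.
Pick's theorem gives I = A − B/2 + 1 = 110 − 4/2 + 1 = 109, so the closed region contains I + B = 109 + 4 = 113 lattice points.

113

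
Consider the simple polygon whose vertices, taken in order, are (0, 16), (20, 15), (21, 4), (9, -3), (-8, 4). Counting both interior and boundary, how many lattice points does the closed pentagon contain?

390

By the shoelace formula, twice the signed area is |[0·15 − 20·16] + [20·4 − 21·15] + [21·(-3) − 9·4] + [9·4 − (-8)·(-3)] + [(-8)·16 − 0·4]| = 770, so the area is 385.
Summing gcd(|Δx|,|Δy|) over the edges gives the boundary count: gcd(20,1) + gcd(1,11) + gcd(12,7) + gcd(17,7) + gcd(8,12) = 1+1+1+1+4 = 8.
Pick's theorem gives I = A − B/2 + 1 = 385 − 8/2 + 1 = 382, so the closed region contains I + B = 382 + 8 = 390 lattice points.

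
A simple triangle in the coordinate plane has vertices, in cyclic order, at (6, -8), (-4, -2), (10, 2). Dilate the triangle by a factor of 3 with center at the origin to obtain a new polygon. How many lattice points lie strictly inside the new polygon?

550

Using the shoelace formula, 2A = |[6·(-2) − (-4)·(-8)] + [(-4)·2 − 10·(-2)] + [10·(-8) − 6·2]| = 124, so the area is 62.
Along each edge there are gcd(|Δx|,|Δy|)+1 lattice points, so counting each shared vertex once the boundary has gcd(10,6) + gcd(14,4) + gcd(4,10) = 2+2+2 = 6.
Scaling by 3 multiplies the area by 3² = 9 (so the new area is 558) and multiplies the boundary lattice-point count by 3, giving 18.
By Pick's theorem, the interior count of the dilated polygon is 558 − 18/2 + 1 = 550.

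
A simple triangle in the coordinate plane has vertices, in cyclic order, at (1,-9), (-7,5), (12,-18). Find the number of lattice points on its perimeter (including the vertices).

Along each edge there are gcd(|Δx|,|Δy|)+1 lattice points, so counting each shared vertex once the boundary has gcd(8,14) + gcd(19,23) + gcd(11,9) = 2+1+1 = 4.

4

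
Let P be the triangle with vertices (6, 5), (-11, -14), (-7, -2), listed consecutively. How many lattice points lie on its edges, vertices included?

6

The number of boundary lattice points is Σ gcd(|Δx|,|Δy|) = gcd(17,19) + gcd(4,12) + gcd(13,7) = 1+4+1 = 6.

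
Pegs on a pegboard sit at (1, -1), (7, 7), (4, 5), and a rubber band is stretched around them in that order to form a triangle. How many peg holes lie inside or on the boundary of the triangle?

10

Using the shoelace formula, 2A = |[1·7 − 7·(-1)] + [7·5 − 4·7] + [4·(-1) − 1·5]| = 12, so the area is 6.
The number of boundary lattice points is Σ gcd(|Δx|,|Δy|) = gcd(6,8) + gcd(3,2) + gcd(3,6) = 2+1+3 = 6.
Pick's theorem gives I = A − B/2 + 1 = 6 − 6/2 + 1 = 4, so the closed region contains I + B = 4 + 6 = 10 lattice points.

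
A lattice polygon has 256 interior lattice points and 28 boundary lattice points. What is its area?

269

By Pick's theorem, A = I + B/2 − 1 = 256 + 28/2 − 1 = 269.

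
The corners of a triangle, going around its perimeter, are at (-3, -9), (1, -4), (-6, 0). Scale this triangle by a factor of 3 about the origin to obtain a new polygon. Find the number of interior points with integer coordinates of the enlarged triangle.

By the shoelace formula, twice the signed area is |[(-3)·(-4) − 1·(-9)] + [1·0 − (-6)·(-4)] + [(-6)·(-9) − (-3)·0]| = 51, so the area is 51/2.
Summing gcd(|Δx|,|Δy|) over the edges gives the boundary count: gcd(4,5) + gcd(7,4) + gcd(3,9) = 1+1+3 = 5.
Scaling by 3 multiplies the area by 3² = 9 (so the new area is 229.5) and multiplies the boundary lattice-point count by 3, giving 15.
By Pick's theorem, the interior count of the dilated polygon is 229.5 − 15/2 + 1 = 223.

223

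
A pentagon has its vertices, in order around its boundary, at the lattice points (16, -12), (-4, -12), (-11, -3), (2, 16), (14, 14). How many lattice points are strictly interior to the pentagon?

The shoelace formula gives twice the area as |[16·(-12) − (-4)·(-12)] + [(-4)·(-3) − (-11)·(-12)] + [(-11)·16 − 2·(-3)] + [2·14 − 14·16] + [14·(-12) − 16·14]| = 1118, so the area is 559.
The number of boundary lattice points is Σ gcd(|Δx|,|Δy|) = gcd(20,0) + gcd(7,9) + gcd(13,19) + gcd(12,2) + gcd(2,26) = 20+1+1+2+2 = 26.
By Pick's theorem A = I + B/2 − 1, so I = 559 − 26/2 + 1 = 547.

547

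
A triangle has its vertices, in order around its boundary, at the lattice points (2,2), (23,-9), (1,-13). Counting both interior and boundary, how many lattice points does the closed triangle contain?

Using the shoelace formula, 2A = |[2·(-9) − 23·2] + [23·(-13) − 1·(-9)] + [1·2 − 2·(-13)]| = 326, so the area is 163.
Along each edge there are gcd(|Δx|,|Δy|)+1 lattice points, so counting each shared vertex once the boundary has gcd(21,11) + gcd(22,4) + gcd(1,15) = 1+2+1 = 4.
Pick's theorem gives I = A − B/2 + 1 = 163 − 4/2 + 1 = 162, so the closed region contains I + B = 162 + 4 = 166 lattice points.

166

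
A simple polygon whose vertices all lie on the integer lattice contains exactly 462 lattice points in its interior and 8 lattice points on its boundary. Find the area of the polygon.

465

Pick's theorem states A = I + B/2 − 1, so A = 462 + 8/2 − 1 = 465.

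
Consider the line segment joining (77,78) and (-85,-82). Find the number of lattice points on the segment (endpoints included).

3

The number of lattice points on a segment between lattice points is gcd(|Δx|,|Δy|) + 1 = gcd(162,160) + 1 = 2 + 1 = 3.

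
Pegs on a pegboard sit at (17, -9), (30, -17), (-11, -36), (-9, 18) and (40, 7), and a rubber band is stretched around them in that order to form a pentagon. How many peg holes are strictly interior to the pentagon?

The shoelace formula gives twice the area as |(17·(-17) − 30·(-9)) + (30·(-36) − (-11)·(-17)) + ((-11)·18 − (-9)·(-36)) + ((-9)·7 − 40·18) + (40·(-9) − 17·7)| = 3070, so the area is 1535.
Along each edge there are gcd(|Δx|,|Δy|)+1 lattice points, so counting each shared vertex once the boundary has gcd(13,8) + gcd(41,19) + gcd(2,54) + gcd(49,11) + gcd(23,16) = 1+1+2+1+1 = 6.
Pick's theorem gives I = A − B/2 + 1 = 1535 − 6/2 + 1 = 1533.

1533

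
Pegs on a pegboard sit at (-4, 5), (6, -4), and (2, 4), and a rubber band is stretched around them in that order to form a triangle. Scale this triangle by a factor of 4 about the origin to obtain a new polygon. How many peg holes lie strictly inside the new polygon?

Using the shoelace formula, 2A = |((-4)·(-4) − 6·5) + (6·4 − 2·(-4)) + (2·5 − (-4)·4)| = 44, so the area is 22.
Along each edge there are gcd(|Δx|,|Δy|)+1 lattice points, so counting each shared vertex once the boundary has gcd(10,9) + gcd(4,8) + gcd(6,1) = 1+4+1 = 6.
Scaling by 4 multiplies the area by 4² = 16 (so the new area is 352) and multiplies the boundary lattice-point count by 4, giving 24.
By Pick's theorem, the interior count of the dilated polygon is 352 − 24/2 + 1 = 341.

341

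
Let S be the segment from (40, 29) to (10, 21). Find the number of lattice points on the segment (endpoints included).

The number of lattice points on a segment between lattice points is gcd(|Δx|,|Δy|) + 1 = gcd(30,8) + 1 = 2 + 1 = 3.

3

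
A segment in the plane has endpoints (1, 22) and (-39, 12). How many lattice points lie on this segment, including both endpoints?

11

The number of lattice points on a segment between lattice points is gcd(|Δx|,|Δy|) + 1 = gcd(40,10) + 1 = 10 + 1 = 11.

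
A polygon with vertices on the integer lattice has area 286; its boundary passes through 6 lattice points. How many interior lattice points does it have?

284

From Pick's theorem, I = A − B/2 + 1 = 286 − 6/2 + 1 = 284.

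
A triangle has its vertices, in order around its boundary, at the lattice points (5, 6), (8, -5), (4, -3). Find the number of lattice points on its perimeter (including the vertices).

4

The number of boundary lattice points is Σ gcd(|Δx|,|Δy|) = gcd(3,11) + gcd(4,2) + gcd(1,9) = 1+2+1 = 4.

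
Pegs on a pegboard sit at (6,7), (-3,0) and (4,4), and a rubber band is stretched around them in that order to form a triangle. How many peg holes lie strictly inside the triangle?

6

The shoelace formula gives twice the area as |(6·0 − (-3)·7) + ((-3)·4 − 4·0) + (4·7 − 6·4)| = 13, so the area is 13/2.
The number of boundary lattice points is Σ gcd(|Δx|,|Δy|) = gcd(9,7) + gcd(7,4) + gcd(2,3) = 1+1+1 = 3.
By Pick's theorem A = I + B/2 − 1, so I = 13/2 − 3/2 + 1 = 6.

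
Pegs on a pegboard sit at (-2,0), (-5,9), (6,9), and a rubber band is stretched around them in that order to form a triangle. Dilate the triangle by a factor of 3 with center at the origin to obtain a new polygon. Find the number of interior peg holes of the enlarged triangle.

424

By the shoelace formula, twice the signed area is |[(-2)·9 − (-5)·0] + [(-5)·9 − 6·9] + [6·0 − (-2)·9]| = 99, so the area is 49.5.
Summing gcd(|Δx|,|Δy|) over the edges gives the boundary count: gcd(3,9) + gcd(11,0) + gcd(8,9) = 3+11+1 = 15.
Scaling by 3 multiplies the area by 3² = 9 (so the new area is 891/2) and multiplies the boundary lattice-point count by 3, giving 45.
By Pick's theorem, the interior count of the dilated polygon is 891/2 − 45/2 + 1 = 424.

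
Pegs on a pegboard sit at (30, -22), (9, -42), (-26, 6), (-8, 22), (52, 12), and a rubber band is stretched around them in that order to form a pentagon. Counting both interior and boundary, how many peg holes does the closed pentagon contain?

2693

The shoelace formula gives twice the area as |[30·(-42) − 9·(-22)] + [9·6 − (-26)·(-42)] + [(-26)·22 − (-8)·6] + [(-8)·12 − 52·22] + [52·(-22) − 30·12]| = 5368, so the area is 2684.
The number of boundary lattice points is Σ gcd(|Δx|,|Δy|) = gcd(21,20) + gcd(35,48) + gcd(18,16) + gcd(60,10) + gcd(22,34) = 1+1+2+10+2 = 16.
Pick's theorem gives I = A − B/2 + 1 = 2684 − 16/2 + 1 = 2677, so the closed region contains I + B = 2677 + 16 = 2693 lattice points.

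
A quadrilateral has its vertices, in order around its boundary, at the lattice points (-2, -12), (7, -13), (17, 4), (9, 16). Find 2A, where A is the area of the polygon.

519

By the shoelace formula, twice the signed area is |[(-2)·(-13) − 7·(-12)] + [7·4 − 17·(-13)] + [17·16 − 9·4] + [9·(-12) − (-2)·16]| = 519, so the area is 519/2.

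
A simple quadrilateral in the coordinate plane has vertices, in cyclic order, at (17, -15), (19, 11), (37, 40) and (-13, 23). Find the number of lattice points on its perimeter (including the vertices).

6

Along each edge there are gcd(|Δx|,|Δy|)+1 lattice points, so counting each shared vertex once the boundary has gcd(2,26) + gcd(18,29) + gcd(50,17) + gcd(30,38) = 2+1+1+2 = 6.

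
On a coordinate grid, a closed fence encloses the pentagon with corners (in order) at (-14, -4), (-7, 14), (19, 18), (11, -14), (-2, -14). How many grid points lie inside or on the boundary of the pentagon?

By the shoelace formula, twice the signed area is |[(-14)·14 − (-7)·(-4)] + [(-7)·18 − 19·14] + [19·(-14) − 11·18] + [11·(-14) − (-2)·(-14)] + [(-2)·(-4) − (-14)·(-14)]| = 1450, so the area is 725.
Summing gcd(|Δx|,|Δy|) over the edges gives the boundary count: gcd(7,18) + gcd(26,4) + gcd(8,32) + gcd(13,0) + gcd(12,10) = 1+2+8+13+2 = 26.
Pick's theorem gives I = A − B/2 + 1 = 725 − 26/2 + 1 = 713, so the closed region contains I + B = 713 + 26 = 739 lattice points.

739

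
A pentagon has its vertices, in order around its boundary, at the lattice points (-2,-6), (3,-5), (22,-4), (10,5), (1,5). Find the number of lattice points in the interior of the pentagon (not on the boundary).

156

By the shoelace formula, twice the signed area is |((-2)·(-5) − 3·(-6)) + (3·(-4) − 22·(-5)) + (22·5 − 10·(-4)) + (10·5 − 1·5) + (1·(-6) − (-2)·5)| = 325, so the area is 325/2.
Along each edge there are gcd(|Δx|,|Δy|)+1 lattice points, so counting each shared vertex once the boundary has gcd(5,1) + gcd(19,1) + gcd(12,9) + gcd(9,0) + gcd(3,11) = 1+1+3+9+1 = 15.
By Pick's theorem A = I + B/2 − 1, so I = 325/2 − 15/2 + 1 = 156.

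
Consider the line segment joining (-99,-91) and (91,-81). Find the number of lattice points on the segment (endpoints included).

The number of lattice points on a segment between lattice points is gcd(|Δx|,|Δy|) + 1 = gcd(190,10) + 1 = 10 + 1 = 11.

11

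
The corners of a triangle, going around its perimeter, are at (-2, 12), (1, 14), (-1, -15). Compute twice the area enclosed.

83

Using the shoelace formula, 2A = |((-2)·14 − 1·12) + (1·(-15) − (-1)·14) + ((-1)·12 − (-2)·(-15))| = 83, so the area is 83/2.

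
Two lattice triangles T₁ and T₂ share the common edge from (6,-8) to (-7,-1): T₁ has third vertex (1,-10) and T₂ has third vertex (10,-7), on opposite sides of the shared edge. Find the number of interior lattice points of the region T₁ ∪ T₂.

50

The union is the simple quadrilateral with vertices (6,-8), (1,-10), (-7,-1), (10,-7) in order.
Using the shoelace formula, 2A = |(6·(-10) − 1·(-8)) + (1·(-1) − (-7)·(-10)) + ((-7)·(-7) − 10·(-1)) + (10·(-8) − 6·(-7))| = 102, so the area is 51.
Along each edge there are gcd(|Δx|,|Δy|)+1 lattice points, so counting each shared vertex once the boundary has gcd(5,2) + gcd(8,9) + gcd(17,6) + gcd(4,1) = 1+1+1+1 = 4.
By Pick's theorem I = A − B/2 + 1 = 51 − 4/2 + 1 = 50.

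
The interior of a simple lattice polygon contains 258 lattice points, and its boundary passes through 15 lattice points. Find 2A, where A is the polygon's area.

Pick's theorem states A = I + B/2 − 1, so A = 258 + 15/2 − 1 = 529/2.
Hence 2A = 529.

529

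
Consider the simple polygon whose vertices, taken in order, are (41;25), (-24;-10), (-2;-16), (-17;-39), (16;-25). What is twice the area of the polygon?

2834

The shoelace formula gives twice the area as |[41·(-10) − (-24)·25] + [(-24)·(-16) − (-2)·(-10)] + [(-2)·(-39) − (-17)·(-16)] + [(-17)·(-25) − 16·(-39)] + [16·25 − 41·(-25)]| = 2834, so the area is 1417.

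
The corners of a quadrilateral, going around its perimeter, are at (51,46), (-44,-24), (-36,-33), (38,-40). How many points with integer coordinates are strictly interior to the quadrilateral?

3932

By the shoelace formula, twice the signed area is |(51·(-24) − (-44)·46) + ((-44)·(-33) − (-36)·(-24)) + ((-36)·(-40) − 38·(-33)) + (38·46 − 51·(-40))| = 7870, so the area is 3935.
Along each edge there are gcd(|Δx|,|Δy|)+1 lattice points, so counting each shared vertex once the boundary has gcd(95,70) + gcd(8,9) + gcd(74,7) + gcd(13,86) = 5+1+1+1 = 8.
Pick's theorem gives I = A − B/2 + 1 = 3935 − 8/2 + 1 = 3932.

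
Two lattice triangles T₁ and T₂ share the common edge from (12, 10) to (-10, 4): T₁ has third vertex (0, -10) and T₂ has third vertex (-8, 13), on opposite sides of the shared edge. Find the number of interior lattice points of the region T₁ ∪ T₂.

The union is the simple quadrilateral with vertices (12, 10), (0, -10), (-10, 4), (-8, 13) in order.
The shoelace formula gives twice the area as |(12·(-10) − 0·10) + (0·4 − (-10)·(-10)) + ((-10)·13 − (-8)·4) + ((-8)·10 − 12·13)| = 554, so the area is 277.
Along each edge there are gcd(|Δx|,|Δy|)+1 lattice points, so counting each shared vertex once the boundary has gcd(12,20) + gcd(10,14) + gcd(2,9) + gcd(20,3) = 4+2+1+1 = 8.
By Pick's theorem I = A − B/2 + 1 = 277 − 8/2 + 1 = 274.

274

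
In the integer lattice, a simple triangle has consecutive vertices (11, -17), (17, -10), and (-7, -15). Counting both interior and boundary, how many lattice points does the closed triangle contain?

72

By the shoelace formula, twice the signed area is |(11·(-10) − 17·(-17)) + (17·(-15) − (-7)·(-10)) + ((-7)·(-17) − 11·(-15))| = 138, so the area is 69.
Summing gcd(|Δx|,|Δy|) over the edges gives the boundary count: gcd(6,7) + gcd(24,5) + gcd(18,2) = 1+1+2 = 4.
Pick's theorem gives I = A − B/2 + 1 = 69 − 4/2 + 1 = 68, so the closed region contains I + B = 68 + 4 = 72 lattice points.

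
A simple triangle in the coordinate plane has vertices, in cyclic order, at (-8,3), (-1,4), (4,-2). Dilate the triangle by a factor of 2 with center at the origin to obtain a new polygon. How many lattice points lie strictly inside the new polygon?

92

By the shoelace formula, twice the signed area is |[(-8)·4 − (-1)·3] + [(-1)·(-2) − 4·4] + [4·3 − (-8)·(-2)]| = 47, so the area is 47/2.
Along each edge there are gcd(|Δx|,|Δy|)+1 lattice points, so counting each shared vertex once the boundary has gcd(7,1) + gcd(5,6) + gcd(12,5) = 1+1+1 = 3.
Scaling by 2 multiplies the area by 2² = 4 (so the new area is 94) and multiplies the boundary lattice-point count by 2, giving 6.
By Pick's theorem, the interior count of the dilated polygon is 94 − 6/2 + 1 = 92.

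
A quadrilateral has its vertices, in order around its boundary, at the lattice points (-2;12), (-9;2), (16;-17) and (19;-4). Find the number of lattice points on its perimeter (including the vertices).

The number of boundary lattice points is Σ gcd(|Δx|,|Δy|) = gcd(7,10) + gcd(25,19) + gcd(3,13) + gcd(21,16) = 1+1+1+1 = 4.

4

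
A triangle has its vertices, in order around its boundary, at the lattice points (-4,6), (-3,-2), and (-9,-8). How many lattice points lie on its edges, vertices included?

8

The number of boundary lattice points is Σ gcd(|Δx|,|Δy|) = gcd(1,8) + gcd(6,6) + gcd(5,14) = 1+6+1 = 8.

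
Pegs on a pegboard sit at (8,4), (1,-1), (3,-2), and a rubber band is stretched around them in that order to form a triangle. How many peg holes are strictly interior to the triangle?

8

The shoelace formula gives twice the area as |(8·(-1) − 1·4) + (1·(-2) − 3·(-1)) + (3·4 − 8·(-2))| = 17, so the area is 17/2.
The number of boundary lattice points is Σ gcd(|Δx|,|Δy|) = gcd(7,5) + gcd(2,1) + gcd(5,6) = 1+1+1 = 3.
By Pick's theorem A = I + B/2 − 1, so I = 17/2 − 3/2 + 1 = 8.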